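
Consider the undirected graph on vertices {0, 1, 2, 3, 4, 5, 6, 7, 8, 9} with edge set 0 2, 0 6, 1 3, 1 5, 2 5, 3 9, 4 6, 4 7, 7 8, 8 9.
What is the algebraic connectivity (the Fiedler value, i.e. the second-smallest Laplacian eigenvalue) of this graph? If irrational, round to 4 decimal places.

With the vertex order [0, 1, 2, 3, 4, 5, 6, 7, 8, 9], the degrees are [2, 2, 2, 2, 2, 2, 2, 2, 2, 2], giving D = diag(2, 2, 2, 2, 2, 2, 2, 2, 2, 2) and L = D - A. The sorted Laplacian eigenvalues are [0, 0.3820, 0.3820, 1.3820, 1.3820, 2.6180, 2.6180, 3.6180, 3.6180, 4]; the algebraic connectivity is the second entry, 0.3820.

0.3820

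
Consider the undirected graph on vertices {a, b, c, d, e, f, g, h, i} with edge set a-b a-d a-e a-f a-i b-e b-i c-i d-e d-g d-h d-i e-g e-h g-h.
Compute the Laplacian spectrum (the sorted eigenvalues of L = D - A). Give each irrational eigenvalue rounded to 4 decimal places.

[0, 0.7600, 0.8805, 2.0636, 4, 4.1293, 5.1155, 6.4868, 6.5643]

With the vertex order [a, b, c, d, e, f, g, h, i], the degrees are [5, 3, 1, 5, 5, 1, 3, 3, 4], giving D = diag(5, 3, 1, 5, 5, 1, 3, 3, 4) and L = D - A. Since every row of L sums to 0, the all-ones vector is in the kernel and 0 is an eigenvalue. The single zero eigenvalue shows the graph is connected. By the matrix-tree theorem the graph has (1/9) * product of the nonzero eigenvalues = 552 spanning trees. The largest eigenvalue, 6.5643, is at most the vertex count 9.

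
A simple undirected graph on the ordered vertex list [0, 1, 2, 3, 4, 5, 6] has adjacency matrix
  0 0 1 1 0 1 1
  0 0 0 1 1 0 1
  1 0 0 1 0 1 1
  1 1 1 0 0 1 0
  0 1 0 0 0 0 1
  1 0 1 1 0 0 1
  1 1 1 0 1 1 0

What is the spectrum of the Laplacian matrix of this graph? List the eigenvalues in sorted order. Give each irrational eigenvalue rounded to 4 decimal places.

Reading degrees in the order [0, 1, 2, 3, 4, 5, 6] gives [4, 3, 4, 4, 2, 4, 5]; set D = diag(4, 3, 4, 4, 2, 4, 5) and form L = D - A. The multiplicity of 0 as a Laplacian eigenvalue equals the number of connected components. The eigenvalues sum to 26, which equals trace(L) = 2|E|. The largest eigenvalue, 6.5576, is at most the vertex count 7.

[0, 1.4424, 3.3228, 4.6772, 5, 5, 6.5576]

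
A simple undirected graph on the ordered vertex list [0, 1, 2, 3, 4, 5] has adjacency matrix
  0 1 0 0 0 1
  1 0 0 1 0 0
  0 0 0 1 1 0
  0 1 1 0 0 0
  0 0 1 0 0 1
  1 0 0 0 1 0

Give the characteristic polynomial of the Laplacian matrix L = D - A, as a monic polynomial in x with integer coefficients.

x^6 - 12x^5 + 54x^4 - 112x^3 + 105x^2 - 36x

With the vertex order [0, 1, 2, 3, 4, 5], the degrees are [2, 2, 2, 2, 2, 2], giving D = diag(2, 2, 2, 2, 2, 2) and L = D - A. Computing det(xI - L) by cofactor expansion (or equivalently via sum-over-permutations) gives x^6 - 12x^5 + 54x^4 - 112x^3 + 105x^2 - 36x. The coefficient of x^5 equals -trace(L) = -12, matching the sum of degrees. The largest eigenvalue, 4, is at most the vertex count 6.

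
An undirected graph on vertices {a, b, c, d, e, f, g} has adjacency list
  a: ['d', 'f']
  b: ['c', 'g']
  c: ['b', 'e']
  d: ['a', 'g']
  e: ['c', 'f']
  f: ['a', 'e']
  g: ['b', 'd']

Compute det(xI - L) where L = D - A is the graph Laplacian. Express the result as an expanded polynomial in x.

With the vertex order [a, b, c, d, e, f, g], the degrees are [2, 2, 2, 2, 2, 2, 2], giving D = diag(2, 2, 2, 2, 2, 2, 2) and L = D - A. Computing det(xI - L) by cofactor expansion (or equivalently via sum-over-permutations) gives x^7 - 14x^6 + 77x^5 - 210x^4 + 294x^3 - 196x^2 + 49x. Since p(0) = det(-L) = 0, x divides p(x). The largest eigenvalue, 3.8019, is at most the vertex count 7.

x^7 - 14x^6 + 77x^5 - 210x^4 + 294x^3 - 196x^2 + 49x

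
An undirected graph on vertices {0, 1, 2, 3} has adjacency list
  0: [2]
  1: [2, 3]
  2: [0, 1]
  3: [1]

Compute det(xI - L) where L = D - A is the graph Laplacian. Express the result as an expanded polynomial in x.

With the vertex order [0, 1, 2, 3], the degrees are [1, 2, 2, 1], giving D = diag(1, 2, 2, 1) and L = D - A. Computing det(xI - L) by cofactor expansion (or equivalently via sum-over-permutations) gives x^4 - 6x^3 + 10x^2 - 4x. Since p(0) = det(-L) = 0, x divides p(x). The largest eigenvalue, 3.4142, is at most the vertex count 4. By the matrix-tree theorem the graph has (1/4) * product of the nonzero eigenvalues = 1 spanning tree.

x^4 - 6x^3 + 10x^2 - 4x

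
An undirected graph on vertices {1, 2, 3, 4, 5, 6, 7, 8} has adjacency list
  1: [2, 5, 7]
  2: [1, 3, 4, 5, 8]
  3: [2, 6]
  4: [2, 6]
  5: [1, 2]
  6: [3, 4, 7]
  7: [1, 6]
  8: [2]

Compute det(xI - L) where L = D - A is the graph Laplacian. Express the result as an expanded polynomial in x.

x^8 - 20x^7 + 160x^6 - 662x^5 + 1528x^4 - 1970x^3 + 1316x^2 - 352x

With the vertex order [1, 2, 3, 4, 5, 6, 7, 8], the degrees are [3, 5, 2, 2, 2, 3, 2, 1], giving D = diag(3, 5, 2, 2, 2, 3, 2, 1) and L = D - A. Computing det(xI - L) by cofactor expansion (or equivalently via sum-over-permutations) gives x^8 - 20x^7 + 160x^6 - 662x^5 + 1528x^4 - 1970x^3 + 1316x^2 - 352x. The coefficient of x^7 equals -trace(L) = -20, matching the sum of degrees. By the matrix-tree theorem the graph has (1/8) * product of the nonzero eigenvalues = 44 spanning trees. The largest eigenvalue, 6.1907, is at most the vertex count 8.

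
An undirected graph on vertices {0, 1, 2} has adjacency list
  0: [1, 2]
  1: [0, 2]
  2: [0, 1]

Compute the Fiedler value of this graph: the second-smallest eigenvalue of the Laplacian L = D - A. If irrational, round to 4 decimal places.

3

Each diagonal entry of L is the vertex degree and each off-diagonal entry is -1 where an edge is present, 0 otherwise; in the order [0, 1, 2] the diagonal is [2, 2, 2]. The smallest Laplacian eigenvalue is always 0. The next one, lambda_2 = 3, measures how hard the graph is to disconnect: larger values mean better connectivity. The eigenvalues sum to 6, which equals trace(L) = 2|E|.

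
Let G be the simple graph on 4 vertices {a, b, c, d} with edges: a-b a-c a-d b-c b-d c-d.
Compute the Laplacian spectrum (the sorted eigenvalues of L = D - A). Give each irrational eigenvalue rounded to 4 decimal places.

[0, 4, 4, 4]

Reading degrees in the order [a, b, c, d] gives [3, 3, 3, 3]; set D = diag(3, 3, 3, 3) and form L = D - A. The multiplicity of 0 as a Laplacian eigenvalue equals the number of connected components.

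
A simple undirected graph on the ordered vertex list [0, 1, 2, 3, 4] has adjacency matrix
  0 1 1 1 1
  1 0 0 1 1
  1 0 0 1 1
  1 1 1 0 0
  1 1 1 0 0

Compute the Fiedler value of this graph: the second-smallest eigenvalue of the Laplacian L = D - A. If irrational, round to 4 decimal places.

3

Each diagonal entry of L is the vertex degree and each off-diagonal entry is -1 where an edge is present, 0 otherwise; in the order [0, 1, 2, 3, 4] the diagonal is [4, 3, 3, 3, 3]. Computing the eigenvalues of L and sorting gives [0, 3, 3, 5, 5]. The Fiedler value lambda_2 = 3 is strictly positive, so the graph is connected. The largest eigenvalue, 5, is at most the vertex count 5.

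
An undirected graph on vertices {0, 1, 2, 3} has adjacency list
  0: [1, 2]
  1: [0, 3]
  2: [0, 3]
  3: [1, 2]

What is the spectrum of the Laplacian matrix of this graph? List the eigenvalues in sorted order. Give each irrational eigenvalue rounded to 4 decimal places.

With the vertex order [0, 1, 2, 3], the degrees are [2, 2, 2, 2], giving D = diag(2, 2, 2, 2) and L = D - A. Since every row of L sums to 0, the all-ones vector is in the kernel and 0 is an eigenvalue. The single zero eigenvalue shows the graph is connected. The eigenvalues sum to 8, which equals trace(L) = 2|E|.

[0, 2, 2, 4]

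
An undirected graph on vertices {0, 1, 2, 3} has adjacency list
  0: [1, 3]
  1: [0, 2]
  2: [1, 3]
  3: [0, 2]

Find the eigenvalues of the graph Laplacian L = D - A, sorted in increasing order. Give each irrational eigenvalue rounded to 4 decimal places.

With the vertex order [0, 1, 2, 3], the degrees are [2, 2, 2, 2], giving D = diag(2, 2, 2, 2) and L = D - A. L is symmetric positive semidefinite, so every eigenvalue is real and nonnegative. There is one zero in the spectrum, matching the 1 component.

[0, 2, 2, 4]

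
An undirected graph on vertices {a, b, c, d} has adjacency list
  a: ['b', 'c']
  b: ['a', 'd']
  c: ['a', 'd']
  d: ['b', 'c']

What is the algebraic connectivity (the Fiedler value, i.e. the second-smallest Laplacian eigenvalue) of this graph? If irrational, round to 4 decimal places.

2

Reading degrees in the order [a, b, c, d] gives [2, 2, 2, 2]; set D = diag(2, 2, 2, 2) and form L = D - A. The smallest Laplacian eigenvalue is always 0. The next one, lambda_2 = 2, measures how hard the graph is to disconnect: larger values mean better connectivity. The largest eigenvalue, 4, is at most the vertex count 4. By the matrix-tree theorem the graph has (1/4) * product of the nonzero eigenvalues = 4 spanning trees.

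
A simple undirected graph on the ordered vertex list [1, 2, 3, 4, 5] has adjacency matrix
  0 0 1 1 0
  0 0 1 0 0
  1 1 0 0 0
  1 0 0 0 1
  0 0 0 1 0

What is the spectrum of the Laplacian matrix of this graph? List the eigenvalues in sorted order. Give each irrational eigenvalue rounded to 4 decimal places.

[0, 0.3820, 1.3820, 2.6180, 3.6180]

With the vertex order [1, 2, 3, 4, 5], the degrees are [2, 1, 2, 2, 1], giving D = diag(2, 1, 2, 2, 1) and L = D - A. Diagonalising L (or applying a numerical eigensolver to the 5x5 matrix) gives the spectrum above.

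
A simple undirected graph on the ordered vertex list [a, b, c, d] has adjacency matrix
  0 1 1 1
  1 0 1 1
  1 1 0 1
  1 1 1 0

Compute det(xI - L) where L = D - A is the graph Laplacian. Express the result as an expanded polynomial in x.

x^4 - 12x^3 + 48x^2 - 64x

Reading degrees in the order [a, b, c, d] gives [3, 3, 3, 3]; set D = diag(3, 3, 3, 3) and form L = D - A. L has integer entries, so p(x) = det(xI - L) has integer coefficients. Expanding the determinant yields x^4 - 12x^3 + 48x^2 - 64x. The constant term is 0 because L is singular (the all-ones vector lies in its kernel). There is one zero in the spectrum, matching the 1 component.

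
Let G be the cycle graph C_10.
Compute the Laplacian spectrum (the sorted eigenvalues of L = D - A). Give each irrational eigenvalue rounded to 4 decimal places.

The graph has 10 vertices and degree multiset [2, 2, 2, 2, 2, 2, 2, 2, 2, 2]; D is the diagonal matrix of degrees and L = D - A. L is symmetric positive semidefinite, so every eigenvalue is real and nonnegative. The single zero eigenvalue shows the graph is connected. By the matrix-tree theorem the graph has (1/10) * product of the nonzero eigenvalues = 10 spanning trees.

[0, 0.3820, 0.3820, 1.3820, 1.3820, 2.6180, 2.6180, 3.6180, 3.6180, 4]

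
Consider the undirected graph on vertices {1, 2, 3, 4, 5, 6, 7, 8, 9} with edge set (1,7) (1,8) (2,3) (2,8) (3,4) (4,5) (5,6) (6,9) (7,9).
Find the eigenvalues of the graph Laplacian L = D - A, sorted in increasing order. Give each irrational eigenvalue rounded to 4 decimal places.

With the vertex order [1, 2, 3, 4, 5, 6, 7, 8, 9], the degrees are [2, 2, 2, 2, 2, 2, 2, 2, 2], giving D = diag(2, 2, 2, 2, 2, 2, 2, 2, 2) and L = D - A. The multiplicity of 0 as a Laplacian eigenvalue equals the number of connected components. The single zero eigenvalue shows the graph is connected.

[0, 0.4679, 0.4679, 1.6527, 1.6527, 3, 3, 3.8794, 3.8794]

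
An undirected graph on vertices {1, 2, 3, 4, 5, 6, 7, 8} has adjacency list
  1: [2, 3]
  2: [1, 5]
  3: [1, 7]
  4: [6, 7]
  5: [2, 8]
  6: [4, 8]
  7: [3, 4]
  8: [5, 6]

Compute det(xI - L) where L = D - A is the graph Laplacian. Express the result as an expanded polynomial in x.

x^8 - 16x^7 + 104x^6 - 352x^5 + 660x^4 - 672x^3 + 336x^2 - 64x

With the vertex order [1, 2, 3, 4, 5, 6, 7, 8], the degrees are [2, 2, 2, 2, 2, 2, 2, 2], giving D = diag(2, 2, 2, 2, 2, 2, 2, 2) and L = D - A. L has integer entries, so p(x) = det(xI - L) has integer coefficients. Expanding the determinant yields x^8 - 16x^7 + 104x^6 - 352x^5 + 660x^4 - 672x^3 + 336x^2 - 64x. The coefficient of x^7 equals -trace(L) = -16, matching the sum of degrees. The eigenvalues sum to 16, which equals trace(L) = 2|E|.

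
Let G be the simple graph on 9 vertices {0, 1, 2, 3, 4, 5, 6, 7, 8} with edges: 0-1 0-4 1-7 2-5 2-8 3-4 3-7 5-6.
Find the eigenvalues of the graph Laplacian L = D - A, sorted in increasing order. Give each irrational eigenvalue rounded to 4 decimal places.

Reading degrees in the order [0, 1, 2, 3, 4, 5, 6, 7, 8] gives [2, 2, 2, 2, 2, 2, 1, 2, 1]; set D = diag(2, 2, 2, 2, 2, 2, 1, 2, 1) and form L = D - A. Since every row of L sums to 0, the all-ones vector is in the kernel and 0 is an eigenvalue. The 2 zero eigenvalues correspond to the 2 connected components. The largest eigenvalue, 3.6180, is at most the vertex count 9. There are 2 zeros in the spectrum, matching the 2 components.

[0, 0, 0.5858, 1.3820, 1.3820, 2, 3.4142, 3.6180, 3.6180]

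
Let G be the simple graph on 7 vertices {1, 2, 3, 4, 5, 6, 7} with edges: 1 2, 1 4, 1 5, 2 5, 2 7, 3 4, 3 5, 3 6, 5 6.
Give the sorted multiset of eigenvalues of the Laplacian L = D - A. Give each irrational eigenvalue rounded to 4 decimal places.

Reading degrees in the order [1, 2, 3, 4, 5, 6, 7] gives [3, 3, 3, 2, 4, 2, 1]; set D = diag(3, 3, 3, 2, 4, 2, 1) and form L = D - A. L is symmetric positive semidefinite, so every eigenvalue is real and nonnegative. The eigenvalues sum to 18, which equals trace(L) = 2|E|.

[0, 0.6656, 1.5858, 2.2580, 3.7420, 4.4142, 5.3344]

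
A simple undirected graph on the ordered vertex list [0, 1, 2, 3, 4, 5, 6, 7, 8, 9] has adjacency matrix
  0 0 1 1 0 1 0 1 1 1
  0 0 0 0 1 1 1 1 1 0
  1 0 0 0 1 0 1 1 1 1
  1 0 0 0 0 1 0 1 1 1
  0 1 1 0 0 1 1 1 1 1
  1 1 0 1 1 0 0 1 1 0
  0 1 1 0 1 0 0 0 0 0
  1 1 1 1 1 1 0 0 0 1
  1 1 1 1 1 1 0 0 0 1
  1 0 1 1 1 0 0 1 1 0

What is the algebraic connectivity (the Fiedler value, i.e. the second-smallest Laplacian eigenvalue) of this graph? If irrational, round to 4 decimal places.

2.5286

Each diagonal entry of L is the vertex degree and each off-diagonal entry is -1 where an edge is present, 0 otherwise; in the order [0, 1, 2, 3, 4, 5, 6, 7, 8, 9] the diagonal is [6, 5, 6, 5, 7, 6, 3, 7, 7, 6]. Computing the eigenvalues of L and sorting gives [0, 2.5286, 4.5053, 5.3129, 6.4264, 7, 7, 7.4197, 8.6006, 9.2066]. The Fiedler value lambda_2 = 2.5286 is strictly positive, so the graph is connected. The eigenvalues sum to 58, which equals trace(L) = 2|E|.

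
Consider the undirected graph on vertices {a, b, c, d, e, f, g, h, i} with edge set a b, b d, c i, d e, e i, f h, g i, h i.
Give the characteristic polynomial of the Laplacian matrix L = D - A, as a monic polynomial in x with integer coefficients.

With the vertex order [a, b, c, d, e, f, g, h, i], the degrees are [1, 2, 1, 2, 2, 1, 1, 2, 4], giving D = diag(1, 2, 1, 2, 2, 1, 1, 2, 4) and L = D - A. L has integer entries, so p(x) = det(xI - L) has integer coefficients. Expanding the determinant yields x^9 - 16x^8 + 102x^7 - 336x^6 + 619x^5 - 644x^4 + 363x^3 - 98x^2 + 9x. The coefficient of x^8 equals -trace(L) = -16, matching the sum of degrees. The largest eigenvalue, 5.1743, is at most the vertex count 9.

x^9 - 16x^8 + 102x^7 - 336x^6 + 619x^5 - 644x^4 + 363x^3 - 98x^2 + 9x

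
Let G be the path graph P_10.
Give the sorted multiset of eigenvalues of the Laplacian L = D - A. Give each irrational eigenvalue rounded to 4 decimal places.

[0, 0.0979, 0.3820, 0.8244, 1.3820, 2, 2.6180, 3.1756, 3.6180, 3.9021]

The graph has 10 vertices and degree multiset [2, 2, 2, 2, 2, 2, 2, 2, 1, 1]; D is the diagonal matrix of degrees and L = D - A. Diagonalising L (or applying a numerical eigensolver to the 10x10 matrix) gives the spectrum above. By the matrix-tree theorem the graph has (1/10) * product of the nonzero eigenvalues = 1 spanning tree. There is one zero in the spectrum, matching the 1 component.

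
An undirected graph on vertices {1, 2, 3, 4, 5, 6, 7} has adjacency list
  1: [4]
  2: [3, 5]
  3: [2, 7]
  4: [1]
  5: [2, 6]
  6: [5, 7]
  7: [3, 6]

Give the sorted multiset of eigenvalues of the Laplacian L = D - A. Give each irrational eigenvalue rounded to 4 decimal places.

Reading degrees in the order [1, 2, 3, 4, 5, 6, 7] gives [1, 2, 2, 1, 2, 2, 2]; set D = diag(1, 2, 2, 1, 2, 2, 2) and form L = D - A. L is symmetric positive semidefinite, so every eigenvalue is real and nonnegative. The 2 zero eigenvalues correspond to the 2 connected components. There are 2 zeros in the spectrum, matching the 2 components.

[0, 0, 1.3820, 1.3820, 2, 3.6180, 3.6180]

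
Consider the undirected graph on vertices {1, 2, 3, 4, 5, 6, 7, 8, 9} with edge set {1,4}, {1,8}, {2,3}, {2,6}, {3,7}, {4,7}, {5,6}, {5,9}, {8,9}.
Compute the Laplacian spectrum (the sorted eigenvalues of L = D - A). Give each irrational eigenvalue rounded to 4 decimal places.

Reading degrees in the order [1, 2, 3, 4, 5, 6, 7, 8, 9] gives [2, 2, 2, 2, 2, 2, 2, 2, 2]; set D = diag(2, 2, 2, 2, 2, 2, 2, 2, 2) and form L = D - A. Diagonalising L (or applying a numerical eigensolver to the 9x9 matrix) gives the spectrum above. The largest eigenvalue, 3.8794, is at most the vertex count 9.

[0, 0.4679, 0.4679, 1.6527, 1.6527, 3, 3, 3.8794, 3.8794]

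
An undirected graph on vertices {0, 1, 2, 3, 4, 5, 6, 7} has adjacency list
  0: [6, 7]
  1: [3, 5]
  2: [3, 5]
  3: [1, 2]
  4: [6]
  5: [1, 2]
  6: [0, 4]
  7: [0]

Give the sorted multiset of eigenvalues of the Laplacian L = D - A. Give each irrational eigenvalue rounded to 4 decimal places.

Each diagonal entry of L is the vertex degree and each off-diagonal entry is -1 where an edge is present, 0 otherwise; in the order [0, 1, 2, 3, 4, 5, 6, 7] the diagonal is [2, 2, 2, 2, 1, 2, 2, 1]. The multiplicity of 0 as a Laplacian eigenvalue equals the number of connected components. The 2 zero eigenvalues correspond to the 2 connected components. There are 2 zeros in the spectrum, matching the 2 components.

[0, 0, 0.5858, 2, 2, 2, 3.4142, 4]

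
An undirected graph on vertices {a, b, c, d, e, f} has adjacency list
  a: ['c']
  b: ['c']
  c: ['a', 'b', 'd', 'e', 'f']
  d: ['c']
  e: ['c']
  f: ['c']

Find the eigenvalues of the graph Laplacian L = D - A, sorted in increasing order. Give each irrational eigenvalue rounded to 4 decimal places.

[0, 1, 1, 1, 1, 6]

Reading degrees in the order [a, b, c, d, e, f] gives [1, 1, 5, 1, 1, 1]; set D = diag(1, 1, 5, 1, 1, 1) and form L = D - A. L is symmetric positive semidefinite, so every eigenvalue is real and nonnegative. The single zero eigenvalue shows the graph is connected. By the matrix-tree theorem the graph has (1/6) * product of the nonzero eigenvalues = 1 spanning tree. The eigenvalues sum to 10, which equals trace(L) = 2|E|.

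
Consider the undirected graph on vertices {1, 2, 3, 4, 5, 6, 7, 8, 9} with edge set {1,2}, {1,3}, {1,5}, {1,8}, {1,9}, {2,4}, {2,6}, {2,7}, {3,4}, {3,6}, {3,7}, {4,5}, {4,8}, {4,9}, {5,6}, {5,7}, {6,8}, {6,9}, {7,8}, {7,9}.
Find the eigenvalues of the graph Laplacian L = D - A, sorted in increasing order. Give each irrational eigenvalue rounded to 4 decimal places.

Reading degrees in the order [1, 2, 3, 4, 5, 6, 7, 8, 9] gives [5, 4, 4, 5, 4, 5, 5, 4, 4]; set D = diag(5, 4, 4, 5, 4, 5, 5, 4, 4) and form L = D - A. L is symmetric positive semidefinite, so every eigenvalue is real and nonnegative. There is one zero in the spectrum, matching the 1 component. The eigenvalues sum to 40, which equals trace(L) = 2|E|.

[0, 4, 4, 4, 4, 5, 5, 5, 9]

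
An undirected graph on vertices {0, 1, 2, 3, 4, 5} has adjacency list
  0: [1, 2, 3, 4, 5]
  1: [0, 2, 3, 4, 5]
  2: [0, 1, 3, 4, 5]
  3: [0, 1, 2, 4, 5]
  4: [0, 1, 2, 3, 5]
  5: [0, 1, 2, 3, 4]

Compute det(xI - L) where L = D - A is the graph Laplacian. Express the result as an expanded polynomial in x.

Each diagonal entry of L is the vertex degree and each off-diagonal entry is -1 where an edge is present, 0 otherwise; in the order [0, 1, 2, 3, 4, 5] the diagonal is [5, 5, 5, 5, 5, 5]. L has integer entries, so p(x) = det(xI - L) has integer coefficients. Expanding the determinant yields x^6 - 30x^5 + 360x^4 - 2160x^3 + 6480x^2 - 7776x. The constant term is 0 because L is singular (the all-ones vector lies in its kernel). The largest eigenvalue, 6, is at most the vertex count 6. The eigenvalues sum to 30, which equals trace(L) = 2|E|.

x^6 - 30x^5 + 360x^4 - 2160x^3 + 6480x^2 - 7776x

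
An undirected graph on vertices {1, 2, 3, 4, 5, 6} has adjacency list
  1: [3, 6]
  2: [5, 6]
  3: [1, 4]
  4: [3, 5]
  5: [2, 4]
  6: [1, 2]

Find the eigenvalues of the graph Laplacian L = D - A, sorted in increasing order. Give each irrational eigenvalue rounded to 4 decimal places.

With the vertex order [1, 2, 3, 4, 5, 6], the degrees are [2, 2, 2, 2, 2, 2], giving D = diag(2, 2, 2, 2, 2, 2) and L = D - A. L is symmetric positive semidefinite, so every eigenvalue is real and nonnegative. The single zero eigenvalue shows the graph is connected. There is one zero in the spectrum, matching the 1 component. The largest eigenvalue, 4, is at most the vertex count 6.

[0, 1, 1, 3, 3, 4]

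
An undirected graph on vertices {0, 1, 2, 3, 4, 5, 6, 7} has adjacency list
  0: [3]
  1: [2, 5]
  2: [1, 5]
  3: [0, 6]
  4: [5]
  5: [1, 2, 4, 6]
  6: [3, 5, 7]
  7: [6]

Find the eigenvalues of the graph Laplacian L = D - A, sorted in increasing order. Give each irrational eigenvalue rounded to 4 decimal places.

Each diagonal entry of L is the vertex degree and each off-diagonal entry is -1 where an edge is present, 0 otherwise; in the order [0, 1, 2, 3, 4, 5, 6, 7] the diagonal is [1, 2, 2, 2, 1, 4, 3, 1]. Since every row of L sums to 0, the all-ones vector is in the kernel and 0 is an eigenvalue. The single zero eigenvalue shows the graph is connected.

[0, 0.2888, 0.6742, 1, 2.1694, 3, 3.5857, 5.2819]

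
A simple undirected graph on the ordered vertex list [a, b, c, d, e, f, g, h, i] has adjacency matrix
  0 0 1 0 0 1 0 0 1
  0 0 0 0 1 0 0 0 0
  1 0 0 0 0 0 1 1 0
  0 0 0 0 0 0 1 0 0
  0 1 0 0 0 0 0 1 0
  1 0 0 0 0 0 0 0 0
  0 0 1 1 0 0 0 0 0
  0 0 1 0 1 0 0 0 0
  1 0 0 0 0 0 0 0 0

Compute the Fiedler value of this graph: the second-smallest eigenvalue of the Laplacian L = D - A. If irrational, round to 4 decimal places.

With the vertex order [a, b, c, d, e, f, g, h, i], the degrees are [3, 1, 3, 1, 2, 1, 2, 2, 1], giving D = diag(3, 1, 3, 1, 2, 1, 2, 2, 1) and L = D - A. The sorted Laplacian eigenvalues are [0, 0.2217, 0.3327, 1, 1.1923, 2.1071, 3, 3.4413, 4.7049]; the algebraic connectivity is the second entry, 0.2217. The largest eigenvalue, 4.7049, is at most the vertex count 9.

0.2217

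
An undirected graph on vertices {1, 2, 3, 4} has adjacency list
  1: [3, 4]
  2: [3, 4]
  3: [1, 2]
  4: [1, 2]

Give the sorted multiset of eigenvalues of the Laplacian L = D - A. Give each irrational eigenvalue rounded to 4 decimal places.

[0, 2, 2, 4]

Each diagonal entry of L is the vertex degree and each off-diagonal entry is -1 where an edge is present, 0 otherwise; in the order [1, 2, 3, 4] the diagonal is [2, 2, 2, 2]. The multiplicity of 0 as a Laplacian eigenvalue equals the number of connected components.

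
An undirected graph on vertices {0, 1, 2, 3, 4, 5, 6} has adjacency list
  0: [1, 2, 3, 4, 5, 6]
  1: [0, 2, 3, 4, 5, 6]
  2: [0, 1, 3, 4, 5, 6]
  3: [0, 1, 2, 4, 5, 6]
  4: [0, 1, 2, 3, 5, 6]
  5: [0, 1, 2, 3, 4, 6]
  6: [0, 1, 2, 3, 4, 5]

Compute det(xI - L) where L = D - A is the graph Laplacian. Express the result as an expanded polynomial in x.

Reading degrees in the order [0, 1, 2, 3, 4, 5, 6] gives [6, 6, 6, 6, 6, 6, 6]; set D = diag(6, 6, 6, 6, 6, 6, 6) and form L = D - A. The eigenvalues of L are [0, 7, 7, 7, 7, 7, 7]; the characteristic polynomial is the product of (x - lambda_i), which multiplies out to x^7 - 42x^6 + 735x^5 - 6860x^4 + 36015x^3 - 100842x^2 + 117649x. The coefficient of x^6 equals -trace(L) = -42, matching the sum of degrees.

x^7 - 42x^6 + 735x^5 - 6860x^4 + 36015x^3 - 100842x^2 + 117649x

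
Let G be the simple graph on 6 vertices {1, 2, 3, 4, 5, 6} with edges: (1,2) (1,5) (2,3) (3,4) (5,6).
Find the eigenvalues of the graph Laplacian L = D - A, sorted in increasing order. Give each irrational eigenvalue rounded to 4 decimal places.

[0, 0.2679, 1, 2, 3, 3.7321]

With the vertex order [1, 2, 3, 4, 5, 6], the degrees are [2, 2, 2, 1, 2, 1], giving D = diag(2, 2, 2, 1, 2, 1) and L = D - A. L is symmetric positive semidefinite, so every eigenvalue is real and nonnegative. The single zero eigenvalue shows the graph is connected.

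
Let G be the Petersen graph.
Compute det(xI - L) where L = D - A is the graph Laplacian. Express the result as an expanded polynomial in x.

x^10 - 30x^9 + 390x^8 - 2880x^7 + 13305x^6 - 39882x^5 + 77640x^4 - 94800x^3 + 66000x^2 - 20000x

The graph has 10 vertices and degree multiset [3, 3, 3, 3, 3, 3, 3, 3, 3, 3]; D is the diagonal matrix of degrees and L = D - A. Computing det(xI - L) by cofactor expansion (or equivalently via sum-over-permutations) gives x^10 - 30x^9 + 390x^8 - 2880x^7 + 13305x^6 - 39882x^5 + 77640x^4 - 94800x^3 + 66000x^2 - 20000x. The coefficient of x^9 equals -trace(L) = -30, matching the sum of degrees. The eigenvalues sum to 30, which equals trace(L) = 2|E|.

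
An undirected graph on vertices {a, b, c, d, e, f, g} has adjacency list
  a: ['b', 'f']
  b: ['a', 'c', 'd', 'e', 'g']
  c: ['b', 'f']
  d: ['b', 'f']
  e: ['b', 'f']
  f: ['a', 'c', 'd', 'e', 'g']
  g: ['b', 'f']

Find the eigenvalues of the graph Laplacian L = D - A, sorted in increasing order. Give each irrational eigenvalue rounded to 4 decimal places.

[0, 2, 2, 2, 2, 5, 7]

Reading degrees in the order [a, b, c, d, e, f, g] gives [2, 5, 2, 2, 2, 5, 2]; set D = diag(2, 5, 2, 2, 2, 5, 2) and form L = D - A. Diagonalising L (or applying a numerical eigensolver to the 7x7 matrix) gives the spectrum above. There is one zero in the spectrum, matching the 1 component. The largest eigenvalue, 7, is at most the vertex count 7.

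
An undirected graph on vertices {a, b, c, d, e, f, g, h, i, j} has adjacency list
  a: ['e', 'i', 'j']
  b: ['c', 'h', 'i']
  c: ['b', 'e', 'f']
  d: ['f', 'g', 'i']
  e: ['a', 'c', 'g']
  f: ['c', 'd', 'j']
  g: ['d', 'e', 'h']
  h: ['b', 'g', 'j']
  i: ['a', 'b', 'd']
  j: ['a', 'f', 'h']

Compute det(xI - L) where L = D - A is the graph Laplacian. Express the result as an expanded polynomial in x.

x^10 - 30x^9 + 390x^8 - 2880x^7 + 13305x^6 - 39882x^5 + 77640x^4 - 94800x^3 + 66000x^2 - 20000x

Each diagonal entry of L is the vertex degree and each off-diagonal entry is -1 where an edge is present, 0 otherwise; in the order [a, b, c, d, e, f, g, h, i, j] the diagonal is [3, 3, 3, 3, 3, 3, 3, 3, 3, 3]. L has integer entries, so p(x) = det(xI - L) has integer coefficients. Expanding the determinant yields x^10 - 30x^9 + 390x^8 - 2880x^7 + 13305x^6 - 39882x^5 + 77640x^4 - 94800x^3 + 66000x^2 - 20000x. Since p(0) = det(-L) = 0, x divides p(x).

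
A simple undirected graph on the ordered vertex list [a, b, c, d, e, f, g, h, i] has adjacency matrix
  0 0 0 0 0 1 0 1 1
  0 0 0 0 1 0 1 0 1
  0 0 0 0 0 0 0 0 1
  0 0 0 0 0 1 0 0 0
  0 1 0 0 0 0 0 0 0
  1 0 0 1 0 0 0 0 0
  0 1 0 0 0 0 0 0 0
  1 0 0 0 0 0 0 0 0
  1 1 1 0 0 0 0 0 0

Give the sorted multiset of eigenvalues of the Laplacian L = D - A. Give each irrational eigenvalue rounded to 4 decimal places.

[0, 0.2118, 0.5546, 0.7223, 1, 2.0782, 2.7338, 3.8525, 4.8468]

With the vertex order [a, b, c, d, e, f, g, h, i], the degrees are [3, 3, 1, 1, 1, 2, 1, 1, 3], giving D = diag(3, 3, 1, 1, 1, 2, 1, 1, 3) and L = D - A. Diagonalising L (or applying a numerical eigensolver to the 9x9 matrix) gives the spectrum above. The single zero eigenvalue shows the graph is connected. The largest eigenvalue, 4.8468, is at most the vertex count 9.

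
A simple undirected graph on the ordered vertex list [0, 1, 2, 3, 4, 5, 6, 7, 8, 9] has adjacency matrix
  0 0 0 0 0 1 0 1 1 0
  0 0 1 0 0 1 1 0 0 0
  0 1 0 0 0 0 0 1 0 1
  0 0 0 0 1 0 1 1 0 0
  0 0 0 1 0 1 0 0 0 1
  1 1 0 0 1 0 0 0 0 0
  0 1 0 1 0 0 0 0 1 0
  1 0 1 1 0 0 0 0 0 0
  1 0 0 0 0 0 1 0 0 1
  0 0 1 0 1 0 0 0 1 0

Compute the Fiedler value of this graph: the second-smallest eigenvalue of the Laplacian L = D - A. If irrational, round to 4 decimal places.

2

Reading degrees in the order [0, 1, 2, 3, 4, 5, 6, 7, 8, 9] gives [3, 3, 3, 3, 3, 3, 3, 3, 3, 3]; set D = diag(3, 3, 3, 3, 3, 3, 3, 3, 3, 3) and form L = D - A. The smallest Laplacian eigenvalue is always 0. The next one, lambda_2 = 2, measures how hard the graph is to disconnect: larger values mean better connectivity. There is one zero in the spectrum, matching the 1 component. The largest eigenvalue, 5, is at most the vertex count 10.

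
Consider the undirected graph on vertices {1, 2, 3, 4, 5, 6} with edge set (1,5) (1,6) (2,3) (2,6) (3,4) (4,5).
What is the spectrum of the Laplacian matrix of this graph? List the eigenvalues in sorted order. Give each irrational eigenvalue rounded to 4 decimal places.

[0, 1, 1, 3, 3, 4]

Reading degrees in the order [1, 2, 3, 4, 5, 6] gives [2, 2, 2, 2, 2, 2]; set D = diag(2, 2, 2, 2, 2, 2) and form L = D - A. Since every row of L sums to 0, the all-ones vector is in the kernel and 0 is an eigenvalue. The eigenvalues sum to 12, which equals trace(L) = 2|E|.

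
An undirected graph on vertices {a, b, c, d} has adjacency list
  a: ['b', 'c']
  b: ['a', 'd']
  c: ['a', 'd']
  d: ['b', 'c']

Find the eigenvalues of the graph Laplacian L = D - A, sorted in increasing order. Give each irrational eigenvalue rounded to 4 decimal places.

With the vertex order [a, b, c, d], the degrees are [2, 2, 2, 2], giving D = diag(2, 2, 2, 2) and L = D - A. The multiplicity of 0 as a Laplacian eigenvalue equals the number of connected components. The single zero eigenvalue shows the graph is connected. The largest eigenvalue, 4, is at most the vertex count 4.

[0, 2, 2, 4]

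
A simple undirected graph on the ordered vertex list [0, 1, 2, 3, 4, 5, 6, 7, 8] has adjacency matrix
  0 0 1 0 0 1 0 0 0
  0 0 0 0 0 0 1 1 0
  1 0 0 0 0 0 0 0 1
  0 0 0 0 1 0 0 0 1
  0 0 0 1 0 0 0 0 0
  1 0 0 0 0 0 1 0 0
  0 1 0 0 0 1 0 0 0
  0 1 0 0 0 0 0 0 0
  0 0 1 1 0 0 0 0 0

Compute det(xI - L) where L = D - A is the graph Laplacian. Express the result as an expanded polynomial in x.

Reading degrees in the order [0, 1, 2, 3, 4, 5, 6, 7, 8] gives [2, 2, 2, 2, 1, 2, 2, 1, 2]; set D = diag(2, 2, 2, 2, 1, 2, 2, 1, 2) and form L = D - A. L has integer entries, so p(x) = det(xI - L) has integer coefficients. Expanding the determinant yields x^9 - 16x^8 + 105x^7 - 364x^6 + 715x^5 - 792x^4 + 462x^3 - 120x^2 + 9x. Since p(0) = det(-L) = 0, x divides p(x). By the matrix-tree theorem the graph has (1/9) * product of the nonzero eigenvalues = 1 spanning tree.

x^9 - 16x^8 + 105x^7 - 364x^6 + 715x^5 - 792x^4 + 462x^3 - 120x^2 + 9x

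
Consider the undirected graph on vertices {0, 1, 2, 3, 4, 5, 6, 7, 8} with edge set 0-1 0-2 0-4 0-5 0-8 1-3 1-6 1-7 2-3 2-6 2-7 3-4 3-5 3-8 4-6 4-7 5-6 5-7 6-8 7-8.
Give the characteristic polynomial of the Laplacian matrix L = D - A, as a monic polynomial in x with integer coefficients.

With the vertex order [0, 1, 2, 3, 4, 5, 6, 7, 8], the degrees are [5, 4, 4, 5, 4, 4, 5, 5, 4], giving D = diag(5, 4, 4, 5, 4, 4, 5, 5, 4) and L = D - A. The eigenvalues of L are [0, 4, 4, 4, 4, 5, 5, 5, 9]; the characteristic polynomial is the product of (x - lambda_i), which multiplies out to x^9 - 40x^8 + 690x^7 - 6720x^6 + 40485x^5 - 154704x^4 + 366560x^3 - 492800x^2 + 288000x. The coefficient of x^8 equals -trace(L) = -40, matching the sum of degrees.

x^9 - 40x^8 + 690x^7 - 6720x^6 + 40485x^5 - 154704x^4 + 366560x^3 - 492800x^2 + 288000x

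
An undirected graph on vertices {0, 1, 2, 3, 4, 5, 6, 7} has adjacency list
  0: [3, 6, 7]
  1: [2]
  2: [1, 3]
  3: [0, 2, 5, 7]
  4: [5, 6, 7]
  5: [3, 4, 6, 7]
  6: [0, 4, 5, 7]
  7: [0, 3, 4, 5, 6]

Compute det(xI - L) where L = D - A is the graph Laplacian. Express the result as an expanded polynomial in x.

x^8 - 26x^7 + 277x^6 - 1552x^5 + 4864x^4 - 8302x^3 + 6746x^2 - 1672x

With the vertex order [0, 1, 2, 3, 4, 5, 6, 7], the degrees are [3, 1, 2, 4, 3, 4, 4, 5], giving D = diag(3, 1, 2, 4, 3, 4, 4, 5) and L = D - A. Computing det(xI - L) by cofactor expansion (or equivalently via sum-over-permutations) gives x^8 - 26x^7 + 277x^6 - 1552x^5 + 4864x^4 - 8302x^3 + 6746x^2 - 1672x. The constant term is 0 because L is singular (the all-ones vector lies in its kernel).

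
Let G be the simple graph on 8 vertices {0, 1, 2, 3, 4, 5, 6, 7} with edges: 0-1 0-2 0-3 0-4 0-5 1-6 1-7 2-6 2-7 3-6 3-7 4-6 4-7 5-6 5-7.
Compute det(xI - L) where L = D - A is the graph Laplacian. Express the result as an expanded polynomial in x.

x^8 - 30x^7 + 375x^6 - 2540x^5 + 10095x^4 - 23598x^3 + 30105x^2 - 16200x

With the vertex order [0, 1, 2, 3, 4, 5, 6, 7], the degrees are [5, 3, 3, 3, 3, 3, 5, 5], giving D = diag(5, 3, 3, 3, 3, 3, 5, 5) and L = D - A. Computing det(xI - L) by cofactor expansion (or equivalently via sum-over-permutations) gives x^8 - 30x^7 + 375x^6 - 2540x^5 + 10095x^4 - 23598x^3 + 30105x^2 - 16200x. Since p(0) = det(-L) = 0, x divides p(x). By the matrix-tree theorem the graph has (1/8) * product of the nonzero eigenvalues = 2025 spanning trees.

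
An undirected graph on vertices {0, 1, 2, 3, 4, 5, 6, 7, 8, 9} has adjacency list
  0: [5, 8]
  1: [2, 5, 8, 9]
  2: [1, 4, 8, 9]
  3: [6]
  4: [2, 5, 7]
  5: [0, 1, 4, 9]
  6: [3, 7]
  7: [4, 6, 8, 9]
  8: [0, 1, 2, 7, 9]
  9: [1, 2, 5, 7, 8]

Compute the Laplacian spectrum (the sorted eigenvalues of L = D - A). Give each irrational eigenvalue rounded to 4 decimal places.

With the vertex order [0, 1, 2, 3, 4, 5, 6, 7, 8, 9], the degrees are [2, 4, 4, 1, 3, 4, 2, 4, 5, 5], giving D = diag(2, 4, 4, 1, 3, 4, 2, 4, 5, 5) and L = D - A. L is symmetric positive semidefinite, so every eigenvalue is real and nonnegative. The single zero eigenvalue shows the graph is connected. By the matrix-tree theorem the graph has (1/10) * product of the nonzero eigenvalues = 1700 spanning trees.

[0, 0.3793, 1.8019, 2.3100, 2.8321, 3.7691, 4.2188, 5.5020, 6.4708, 6.7160]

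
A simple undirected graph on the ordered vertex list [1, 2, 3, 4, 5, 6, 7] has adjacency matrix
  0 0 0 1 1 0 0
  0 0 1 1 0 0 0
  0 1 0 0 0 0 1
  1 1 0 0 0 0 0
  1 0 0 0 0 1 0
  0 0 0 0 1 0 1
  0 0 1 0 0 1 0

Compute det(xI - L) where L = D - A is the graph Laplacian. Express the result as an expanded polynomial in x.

x^7 - 14x^6 + 77x^5 - 210x^4 + 294x^3 - 196x^2 + 49x

Each diagonal entry of L is the vertex degree and each off-diagonal entry is -1 where an edge is present, 0 otherwise; in the order [1, 2, 3, 4, 5, 6, 7] the diagonal is [2, 2, 2, 2, 2, 2, 2]. L has integer entries, so p(x) = det(xI - L) has integer coefficients. Expanding the determinant yields x^7 - 14x^6 + 77x^5 - 210x^4 + 294x^3 - 196x^2 + 49x. The constant term is 0 because L is singular (the all-ones vector lies in its kernel). By the matrix-tree theorem the graph has (1/7) * product of the nonzero eigenvalues = 7 spanning trees. The eigenvalues sum to 14, which equals trace(L) = 2|E|.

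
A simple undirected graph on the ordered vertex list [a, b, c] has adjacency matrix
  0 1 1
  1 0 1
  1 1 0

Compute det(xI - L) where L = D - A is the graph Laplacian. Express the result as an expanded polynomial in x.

x^3 - 6x^2 + 9x

Reading degrees in the order [a, b, c] gives [2, 2, 2]; set D = diag(2, 2, 2) and form L = D - A. L has integer entries, so p(x) = det(xI - L) has integer coefficients. Expanding the determinant yields x^3 - 6x^2 + 9x. The constant term is 0 because L is singular (the all-ones vector lies in its kernel). The eigenvalues sum to 6, which equals trace(L) = 2|E|. The largest eigenvalue, 3, is at most the vertex count 3.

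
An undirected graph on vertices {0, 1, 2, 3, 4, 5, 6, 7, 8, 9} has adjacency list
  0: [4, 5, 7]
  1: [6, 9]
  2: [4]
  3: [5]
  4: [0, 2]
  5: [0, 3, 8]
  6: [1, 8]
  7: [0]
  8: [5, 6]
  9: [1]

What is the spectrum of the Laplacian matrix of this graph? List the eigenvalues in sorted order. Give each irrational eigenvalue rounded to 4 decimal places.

[0, 0.1398, 0.4249, 0.6932, 1, 2, 2.2574, 3.1456, 3.6414, 4.6978]

Each diagonal entry of L is the vertex degree and each off-diagonal entry is -1 where an edge is present, 0 otherwise; in the order [0, 1, 2, 3, 4, 5, 6, 7, 8, 9] the diagonal is [3, 2, 1, 1, 2, 3, 2, 1, 2, 1]. Since every row of L sums to 0, the all-ones vector is in the kernel and 0 is an eigenvalue. The single zero eigenvalue shows the graph is connected.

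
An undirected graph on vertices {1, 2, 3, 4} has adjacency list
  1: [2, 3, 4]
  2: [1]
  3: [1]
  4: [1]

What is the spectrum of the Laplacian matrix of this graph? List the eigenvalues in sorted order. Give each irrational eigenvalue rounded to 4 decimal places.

[0, 1, 1, 4]

Reading degrees in the order [1, 2, 3, 4] gives [3, 1, 1, 1]; set D = diag(3, 1, 1, 1) and form L = D - A. L is symmetric positive semidefinite, so every eigenvalue is real and nonnegative. By the matrix-tree theorem the graph has (1/4) * product of the nonzero eigenvalues = 1 spanning tree.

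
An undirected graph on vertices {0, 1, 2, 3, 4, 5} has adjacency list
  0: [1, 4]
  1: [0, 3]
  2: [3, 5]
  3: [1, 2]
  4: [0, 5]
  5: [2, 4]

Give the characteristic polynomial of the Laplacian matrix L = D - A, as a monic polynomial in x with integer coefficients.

With the vertex order [0, 1, 2, 3, 4, 5], the degrees are [2, 2, 2, 2, 2, 2], giving D = diag(2, 2, 2, 2, 2, 2) and L = D - A. Computing det(xI - L) by cofactor expansion (or equivalently via sum-over-permutations) gives x^6 - 12x^5 + 54x^4 - 112x^3 + 105x^2 - 36x. The coefficient of x^5 equals -trace(L) = -12, matching the sum of degrees. By the matrix-tree theorem the graph has (1/6) * product of the nonzero eigenvalues = 6 spanning trees.

x^6 - 12x^5 + 54x^4 - 112x^3 + 105x^2 - 36x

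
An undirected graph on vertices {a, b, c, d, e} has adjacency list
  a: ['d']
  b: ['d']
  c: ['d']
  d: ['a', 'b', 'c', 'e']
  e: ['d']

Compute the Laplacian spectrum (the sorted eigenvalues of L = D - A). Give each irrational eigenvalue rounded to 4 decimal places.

Each diagonal entry of L is the vertex degree and each off-diagonal entry is -1 where an edge is present, 0 otherwise; in the order [a, b, c, d, e] the diagonal is [1, 1, 1, 4, 1]. L is symmetric positive semidefinite, so every eigenvalue is real and nonnegative. There is one zero in the spectrum, matching the 1 component.

[0, 1, 1, 1, 5]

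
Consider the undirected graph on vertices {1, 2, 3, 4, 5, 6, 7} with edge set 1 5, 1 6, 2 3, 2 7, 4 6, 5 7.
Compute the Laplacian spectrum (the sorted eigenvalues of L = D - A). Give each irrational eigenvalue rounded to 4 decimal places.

[0, 0.1981, 0.7530, 1.5550, 2.4450, 3.2470, 3.8019]

With the vertex order [1, 2, 3, 4, 5, 6, 7], the degrees are [2, 2, 1, 1, 2, 2, 2], giving D = diag(2, 2, 1, 1, 2, 2, 2) and L = D - A. The multiplicity of 0 as a Laplacian eigenvalue equals the number of connected components. By the matrix-tree theorem the graph has (1/7) * product of the nonzero eigenvalues = 1 spanning tree.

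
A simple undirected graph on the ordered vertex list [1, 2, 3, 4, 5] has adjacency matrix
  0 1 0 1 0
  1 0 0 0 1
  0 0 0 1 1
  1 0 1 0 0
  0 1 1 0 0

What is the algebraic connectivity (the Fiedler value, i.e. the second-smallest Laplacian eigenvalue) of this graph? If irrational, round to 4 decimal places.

With the vertex order [1, 2, 3, 4, 5], the degrees are [2, 2, 2, 2, 2], giving D = diag(2, 2, 2, 2, 2) and L = D - A. Computing the eigenvalues of L and sorting gives [0, 1.3820, 1.3820, 3.6180, 3.6180]. The Fiedler value lambda_2 = 1.3820 is strictly positive, so the graph is connected. The largest eigenvalue, 3.6180, is at most the vertex count 5.

1.3820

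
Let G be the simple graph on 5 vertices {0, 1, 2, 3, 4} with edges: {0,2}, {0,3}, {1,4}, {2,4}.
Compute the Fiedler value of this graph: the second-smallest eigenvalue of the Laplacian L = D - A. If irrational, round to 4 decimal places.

Reading degrees in the order [0, 1, 2, 3, 4] gives [2, 1, 2, 1, 2]; set D = diag(2, 1, 2, 1, 2) and form L = D - A. Computing the eigenvalues of L and sorting gives [0, 0.3820, 1.3820, 2.6180, 3.6180]. The Fiedler value lambda_2 = 0.3820 is strictly positive, so the graph is connected. By the matrix-tree theorem the graph has (1/5) * product of the nonzero eigenvalues = 1 spanning tree.

0.3820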